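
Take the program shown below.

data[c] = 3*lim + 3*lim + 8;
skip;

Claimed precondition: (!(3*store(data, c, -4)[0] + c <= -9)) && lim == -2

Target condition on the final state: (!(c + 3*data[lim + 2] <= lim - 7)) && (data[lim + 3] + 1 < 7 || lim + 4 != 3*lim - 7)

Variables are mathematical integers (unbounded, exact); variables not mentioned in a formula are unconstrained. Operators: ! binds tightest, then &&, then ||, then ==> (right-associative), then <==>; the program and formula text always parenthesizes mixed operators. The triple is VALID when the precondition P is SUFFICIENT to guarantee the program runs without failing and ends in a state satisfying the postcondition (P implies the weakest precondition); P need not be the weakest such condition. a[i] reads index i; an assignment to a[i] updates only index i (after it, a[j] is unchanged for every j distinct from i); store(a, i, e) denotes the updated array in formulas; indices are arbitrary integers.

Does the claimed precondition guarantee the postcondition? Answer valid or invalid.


Working backward. After the program, the postcondition (!(c + 3*data[lim + 2] <= lim - 7)) && (data[lim + 3] + 1 < 7 || lim + 4 != 3*lim - 7) must hold; in canonical form it is (!(3*data[lim + 2] + c <= lim - 7)) && (data[lim + 3] < 6 || 2*lim != 11).
Before skip: (!(3*data[lim + 2] + c <= lim - 7)) && (data[lim + 3] < 6 || 2*lim != 11)
Before data[c] := 3*lim + 3*lim + 8: (!(3*store(data, c, 6*lim + 8)[lim + 2] + c <= lim - 7)) && (store(data, c, 6*lim + 8)[lim + 3] < 6 || 2*lim != 11)
The weakest precondition is (!(3*store(data, c, 6*lim + 8)[lim + 2] + c <= lim - 7)) && (store(data, c, 6*lim + 8)[lim + 3] < 6 || 2*lim != 11).
Check whether (!(3*store(data, c, -4)[0] + c <= -9)) && lim == -2 implies it.
Every state satisfying the precondition satisfies the weakest precondition: the implication holds.
Answer: valid


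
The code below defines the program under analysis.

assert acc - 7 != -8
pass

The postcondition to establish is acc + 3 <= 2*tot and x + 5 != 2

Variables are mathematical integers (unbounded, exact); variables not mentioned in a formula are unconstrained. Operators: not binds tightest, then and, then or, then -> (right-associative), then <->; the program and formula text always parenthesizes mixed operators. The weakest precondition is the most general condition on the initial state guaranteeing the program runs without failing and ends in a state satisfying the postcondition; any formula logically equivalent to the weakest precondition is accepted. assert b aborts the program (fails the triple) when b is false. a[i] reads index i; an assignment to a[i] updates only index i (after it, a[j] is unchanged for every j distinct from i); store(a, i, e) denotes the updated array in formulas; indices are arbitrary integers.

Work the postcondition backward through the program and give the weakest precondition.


Working backward. After the program, the postcondition acc + 3 <= 2*tot and x + 5 != 2 must hold; in canonical form it is acc <= 2*tot - 3 and x != -3.
Before skip: acc <= 2*tot - 3 and x != -3
Before assert acc - 7 != -8: acc != -1 and acc <= 2*tot - 3 and x != -3
Answer: WP = acc != -1 and acc <= 2*tot - 3 and x != -3


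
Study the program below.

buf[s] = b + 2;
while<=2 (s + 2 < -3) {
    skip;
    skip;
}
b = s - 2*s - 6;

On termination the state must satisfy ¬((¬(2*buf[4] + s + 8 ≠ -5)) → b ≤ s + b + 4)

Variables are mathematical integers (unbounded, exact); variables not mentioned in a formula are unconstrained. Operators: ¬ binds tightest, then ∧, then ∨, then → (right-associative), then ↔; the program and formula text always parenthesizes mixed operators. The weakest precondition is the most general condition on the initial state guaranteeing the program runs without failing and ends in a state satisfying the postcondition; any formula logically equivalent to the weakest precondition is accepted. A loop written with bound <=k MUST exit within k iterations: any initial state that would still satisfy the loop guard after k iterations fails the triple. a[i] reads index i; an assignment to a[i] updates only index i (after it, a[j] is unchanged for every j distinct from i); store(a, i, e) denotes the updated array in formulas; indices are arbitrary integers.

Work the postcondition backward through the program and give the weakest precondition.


Working backward. After the program, the postcondition ¬((¬(2*buf[4] + s + 8 ≠ -5)) → b ≤ s + b + 4) must hold; in canonical form it is ¬((¬(2*buf[4] + s ≠ -13)) → s ≥ -4).
Before b := s - 2*s - 6: ¬((¬(2*buf[4] + s ≠ -13)) → s ≥ -4)
Before the loop (bound <=2), unroll the exhaustion recursion (WP_0 = exit-now case; WP_j = one more guarded iteration, up to j = 2):
  WP_0: (¬(s < -5)) ∧ (¬((¬(2*buf[4] + s ≠ -13)) → s ≥ -4))
  WP_1: (s < -5 → ((¬(s < -5)) ∧ (¬((¬(2*buf[4] + s ≠ -13)) → s ≥ -4)))) ∧ ((¬(s < -5)) → (¬((¬(2*buf[4] + s ≠ -13)) → s ≥ -4)))
  WP_2: (s < -5 → ((s < -5 → ((¬(s < -5)) ∧ (¬((¬(2*buf[4] + s ≠ -13)) → s ≥ -4)))) ∧ ((¬(s < -5)) → (¬((¬(2*buf[4] + s ≠ -13)) → s ≥ -4))))) ∧ ((¬(s < -5)) → (¬((¬(2*buf[4] + s ≠ -13)) → s ≥ -4)))
So before the loop: (s < -5 → ((s < -5 → ((¬(s < -5)) ∧ (¬((¬(2*buf[4] + s ≠ -13)) → s ≥ -4)))) ∧ ((¬(s < -5)) → (¬((¬(2*buf[4] + s ≠ -13)) → s ≥ -4))))) ∧ ((¬(s < -5)) → (¬((¬(2*buf[4] + s ≠ -13)) → s ≥ -4)))
Before buf[s] := b + 2: (s < -5 → ((s < -5 → ((¬(s < -5)) ∧ (¬((¬(2*store(buf, s, b + 2)[4] + s ≠ -13)) → s ≥ -4)))) ∧ ((¬(s < -5)) → (¬((¬(2*store(buf, s, b + 2)[4] + s ≠ -13)) → s ≥ -4))))) ∧ ((¬(s < -5)) → (¬((¬(2*store(buf, s, b + 2)[4] + s ≠ -13)) → s ≥ -4)))
Answer: WP = (s < -5 → ((s < -5 → ((¬(s < -5)) ∧ (¬((¬(2*store(buf, s, b + 2)[4] + s ≠ -13)) → s ≥ -4)))) ∧ ((¬(s < -5)) → (¬((¬(2*store(buf, s, b + 2)[4] + s ≠ -13)) → s ≥ -4))))) ∧ ((¬(s < -5)) → (¬((¬(2*store(buf, s, b + 2)[4] + s ≠ -13)) → s ≥ -4)))


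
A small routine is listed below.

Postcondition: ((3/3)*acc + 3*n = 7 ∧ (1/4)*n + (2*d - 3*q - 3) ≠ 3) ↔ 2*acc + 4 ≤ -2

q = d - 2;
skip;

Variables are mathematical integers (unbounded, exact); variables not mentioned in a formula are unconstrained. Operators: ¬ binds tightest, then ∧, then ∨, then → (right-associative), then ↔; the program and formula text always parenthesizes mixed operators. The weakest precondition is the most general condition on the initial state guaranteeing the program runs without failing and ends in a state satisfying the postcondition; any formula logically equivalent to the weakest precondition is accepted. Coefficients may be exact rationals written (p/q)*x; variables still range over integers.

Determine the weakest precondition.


Working backward. After the program, the postcondition ((3/3)*acc + 3*n = 7 ∧ (1/4)*n + (2*d - 3*q - 3) ≠ 3) ↔ 2*acc + 4 ≤ -2 must hold; in canonical form it is (acc + 3*n = 7 ∧ 2*d + (1/4)*n ≠ 3*q + 6) ↔ 2*acc ≤ -6.
Before skip: (acc + 3*n = 7 ∧ 2*d + (1/4)*n ≠ 3*q + 6) ↔ 2*acc ≤ -6
Before q := d - 2: (acc + 3*n = 7 ∧ (1/4)*n ≠ d) ↔ 2*acc ≤ -6
Answer: WP = (acc + 3*n = 7 ∧ (1/4)*n ≠ d) ↔ 2*acc ≤ -6


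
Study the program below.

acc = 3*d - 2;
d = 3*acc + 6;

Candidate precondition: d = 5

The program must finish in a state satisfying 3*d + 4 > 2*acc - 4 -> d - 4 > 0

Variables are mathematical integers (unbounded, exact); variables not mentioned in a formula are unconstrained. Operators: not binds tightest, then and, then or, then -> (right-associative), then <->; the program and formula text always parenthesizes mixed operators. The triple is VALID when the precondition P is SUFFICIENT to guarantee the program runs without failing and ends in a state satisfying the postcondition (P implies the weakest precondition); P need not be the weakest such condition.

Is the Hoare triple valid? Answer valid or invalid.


Working backward. After the program, the postcondition 3*d + 4 > 2*acc - 4 -> d - 4 > 0 must hold; in canonical form it is 3*d > 2*acc - 8 -> d > 4.
Before d := 3*acc + 6: 7*acc > -26 -> 3*acc > -2
Before acc := 3*d - 2: 21*d > -12 -> 9*d > 4
The weakest precondition is 21*d > -12 -> 9*d > 4.
Check whether d = 5 implies it.
Every state satisfying the precondition satisfies the weakest precondition: the implication holds.
Answer: valid


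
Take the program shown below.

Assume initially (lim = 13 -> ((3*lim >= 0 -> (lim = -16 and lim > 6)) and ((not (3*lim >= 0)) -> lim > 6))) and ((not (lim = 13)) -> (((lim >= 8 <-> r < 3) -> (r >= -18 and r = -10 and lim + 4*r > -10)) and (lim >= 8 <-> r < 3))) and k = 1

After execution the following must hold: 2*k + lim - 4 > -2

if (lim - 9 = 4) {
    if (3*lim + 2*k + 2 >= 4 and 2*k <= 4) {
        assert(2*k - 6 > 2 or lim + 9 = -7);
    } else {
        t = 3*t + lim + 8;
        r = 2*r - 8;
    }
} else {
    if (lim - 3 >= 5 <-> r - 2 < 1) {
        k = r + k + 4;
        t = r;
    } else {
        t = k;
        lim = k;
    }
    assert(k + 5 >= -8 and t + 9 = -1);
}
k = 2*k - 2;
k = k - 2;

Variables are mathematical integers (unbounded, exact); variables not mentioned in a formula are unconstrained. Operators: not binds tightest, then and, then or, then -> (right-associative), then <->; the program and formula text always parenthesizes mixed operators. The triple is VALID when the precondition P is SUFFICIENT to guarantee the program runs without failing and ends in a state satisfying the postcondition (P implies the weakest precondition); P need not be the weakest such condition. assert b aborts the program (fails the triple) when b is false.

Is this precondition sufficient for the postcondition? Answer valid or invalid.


Working backward. After the program, the postcondition 2*k + lim - 4 > -2 must hold; in canonical form it is 2*k + lim > 2.
Before k := k - 2: 2*k + lim > 6
Before k := 2*k - 2: 4*k + lim > 10
Then branch requires ((2*k + 3*lim >= 2 and 2*k <= 4) -> ((2*k > 8 or lim = -16) and 4*k + lim > 10)) and ((not (2*k + 3*lim >= 2 and 2*k <= 4)) -> 4*k + lim > 10); else branch requires ((lim >= 8 <-> r < 3) -> (k + r >= -17 and r = -10 and 4*k + lim + 4*r > -6)) and ((not (lim >= 8 <-> r < 3)) -> (k >= -13 and k = -10 and 5*k > 10)).
Before the if: (lim = 13 -> (((2*k + 3*lim >= 2 and 2*k <= 4) -> ((2*k > 8 or lim = -16) and 4*k + lim > 10)) and ((not (2*k + 3*lim >= 2 and 2*k <= 4)) -> 4*k + lim > 10))) and ((not (lim = 13)) -> (((lim >= 8 <-> r < 3) -> (k + r >= -17 and r = -10 and 4*k + lim + 4*r > -6)) and ((not (lim >= 8 <-> r < 3)) -> (k >= -13 and k = -10 and 5*k > 10))))
The weakest precondition is (lim = 13 -> (((2*k + 3*lim >= 2 and 2*k <= 4) -> ((2*k > 8 or lim = -16) and 4*k + lim > 10)) and ((not (2*k + 3*lim >= 2 and 2*k <= 4)) -> 4*k + lim > 10))) and ((not (lim = 13)) -> (((lim >= 8 <-> r < 3) -> (k + r >= -17 and r = -10 and 4*k + lim + 4*r > -6)) and ((not (lim >= 8 <-> r < 3)) -> (k >= -13 and k = -10 and 5*k > 10)))).
Check whether (lim = 13 -> ((3*lim >= 0 -> (lim = -16 and lim > 6)) and ((not (3*lim >= 0)) -> lim > 6))) and ((not (lim = 13)) -> (((lim >= 8 <-> r < 3) -> (r >= -18 and r = -10 and lim + 4*r > -10)) and (lim >= 8 <-> r < 3))) and k = 1 implies it.
Every state satisfying the precondition satisfies the weakest precondition: the implication holds.
Answer: valid


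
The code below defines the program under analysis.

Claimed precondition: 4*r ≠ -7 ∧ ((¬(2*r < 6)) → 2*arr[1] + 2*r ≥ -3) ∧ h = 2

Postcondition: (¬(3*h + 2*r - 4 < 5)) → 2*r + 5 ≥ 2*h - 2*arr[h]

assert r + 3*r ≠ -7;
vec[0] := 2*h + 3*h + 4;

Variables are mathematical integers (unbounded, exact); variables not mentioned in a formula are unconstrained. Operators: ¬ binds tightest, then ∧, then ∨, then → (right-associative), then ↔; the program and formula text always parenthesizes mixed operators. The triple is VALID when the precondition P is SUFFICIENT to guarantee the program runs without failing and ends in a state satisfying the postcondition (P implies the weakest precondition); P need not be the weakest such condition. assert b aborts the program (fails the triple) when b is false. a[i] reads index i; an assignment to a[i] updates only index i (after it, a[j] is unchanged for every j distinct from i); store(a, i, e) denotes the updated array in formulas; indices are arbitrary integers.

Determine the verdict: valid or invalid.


Working backward. After the program, the postcondition (¬(3*h + 2*r - 4 < 5)) → 2*r + 5 ≥ 2*h - 2*arr[h] must hold; in canonical form it is (¬(3*h + 2*r < 9)) → 2*arr[h] + 2*r ≥ 2*h - 5.
Before vec[0] := 2*h + 3*h + 4: (¬(3*h + 2*r < 9)) → 2*arr[h] + 2*r ≥ 2*h - 5
Before assert r + 3*r ≠ -7: 4*r ≠ -7 ∧ ((¬(3*h + 2*r < 9)) → 2*arr[h] + 2*r ≥ 2*h - 5)
The weakest precondition is 4*r ≠ -7 ∧ ((¬(3*h + 2*r < 9)) → 2*arr[h] + 2*r ≥ 2*h - 5).
Check whether 4*r ≠ -7 ∧ ((¬(2*r < 6)) → 2*arr[1] + 2*r ≥ -3) ∧ h = 2 implies it.
Countermodel: at the initial state arr = {[1] = -3, [2] = -3, elsewhere -3}, h = 2, r = 2, the precondition holds but the weakest precondition fails.
Answer: invalid


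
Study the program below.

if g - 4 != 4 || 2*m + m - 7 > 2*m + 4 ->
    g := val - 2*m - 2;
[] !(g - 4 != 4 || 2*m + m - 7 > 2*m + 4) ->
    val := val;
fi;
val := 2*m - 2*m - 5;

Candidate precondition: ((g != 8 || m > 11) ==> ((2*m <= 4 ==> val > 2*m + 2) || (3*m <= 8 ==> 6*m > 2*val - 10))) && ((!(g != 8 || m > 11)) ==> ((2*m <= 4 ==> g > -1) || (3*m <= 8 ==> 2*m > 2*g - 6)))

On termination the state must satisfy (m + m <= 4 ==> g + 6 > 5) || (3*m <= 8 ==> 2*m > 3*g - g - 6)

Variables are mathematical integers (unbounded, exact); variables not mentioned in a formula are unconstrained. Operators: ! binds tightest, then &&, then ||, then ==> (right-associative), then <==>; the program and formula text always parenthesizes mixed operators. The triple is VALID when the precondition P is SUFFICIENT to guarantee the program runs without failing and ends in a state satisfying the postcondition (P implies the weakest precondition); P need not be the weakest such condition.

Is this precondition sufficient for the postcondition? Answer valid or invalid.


Working backward. After the program, the postcondition (m + m <= 4 ==> g + 6 > 5) || (3*m <= 8 ==> 2*m > 3*g - g - 6) must hold; in canonical form it is (2*m <= 4 ==> g > -1) || (3*m <= 8 ==> 2*m > 2*g - 6).
Before val := 2*m - 2*m - 5: (2*m <= 4 ==> g > -1) || (3*m <= 8 ==> 2*m > 2*g - 6)
Then branch requires (2*m <= 4 ==> val > 2*m + 1) || (3*m <= 8 ==> 6*m > 2*val - 10); else branch requires (2*m <= 4 ==> g > -1) || (3*m <= 8 ==> 2*m > 2*g - 6).
Before the if: ((g != 8 || m > 11) ==> ((2*m <= 4 ==> val > 2*m + 1) || (3*m <= 8 ==> 6*m > 2*val - 10))) && ((!(g != 8 || m > 11)) ==> ((2*m <= 4 ==> g > -1) || (3*m <= 8 ==> 2*m > 2*g - 6)))
The weakest precondition is ((g != 8 || m > 11) ==> ((2*m <= 4 ==> val > 2*m + 1) || (3*m <= 8 ==> 6*m > 2*val - 10))) && ((!(g != 8 || m > 11)) ==> ((2*m <= 4 ==> g > -1) || (3*m <= 8 ==> 2*m > 2*g - 6))).
Check whether ((g != 8 || m > 11) ==> ((2*m <= 4 ==> val > 2*m + 2) || (3*m <= 8 ==> 6*m > 2*val - 10))) && ((!(g != 8 || m > 11)) ==> ((2*m <= 4 ==> g > -1) || (3*m <= 8 ==> 2*m > 2*g - 6))) implies it.
Every state satisfying the precondition satisfies the weakest precondition: the implication holds.
Answer: valid


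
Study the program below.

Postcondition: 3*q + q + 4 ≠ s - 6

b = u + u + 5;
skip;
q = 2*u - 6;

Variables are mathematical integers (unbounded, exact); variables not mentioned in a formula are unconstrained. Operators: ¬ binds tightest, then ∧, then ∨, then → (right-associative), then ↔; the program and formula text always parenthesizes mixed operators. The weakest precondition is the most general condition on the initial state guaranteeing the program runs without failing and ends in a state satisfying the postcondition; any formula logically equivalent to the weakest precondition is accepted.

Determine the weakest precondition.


Working backward. After the program, the postcondition 3*q + q + 4 ≠ s - 6 must hold; in canonical form it is 4*q ≠ s - 10.
Before q := 2*u - 6: 8*u ≠ s + 14
Before skip: 8*u ≠ s + 14
Before b := u + u + 5: 8*u ≠ s + 14
Answer: WP = 8*u ≠ s + 14


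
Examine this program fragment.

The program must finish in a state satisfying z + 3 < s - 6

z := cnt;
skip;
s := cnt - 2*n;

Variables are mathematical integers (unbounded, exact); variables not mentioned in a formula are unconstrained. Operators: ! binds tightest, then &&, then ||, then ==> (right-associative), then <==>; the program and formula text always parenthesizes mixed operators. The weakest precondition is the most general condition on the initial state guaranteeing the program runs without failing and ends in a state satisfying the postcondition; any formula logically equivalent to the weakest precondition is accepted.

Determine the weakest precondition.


Working backward. After the program, the postcondition z + 3 < s - 6 must hold; in canonical form it is z < s - 9.
Before s := cnt - 2*n: 2*n + z < cnt - 9
Before skip: 2*n + z < cnt - 9
Before z := cnt: 2*n < -9
Answer: WP = 2*n < -9


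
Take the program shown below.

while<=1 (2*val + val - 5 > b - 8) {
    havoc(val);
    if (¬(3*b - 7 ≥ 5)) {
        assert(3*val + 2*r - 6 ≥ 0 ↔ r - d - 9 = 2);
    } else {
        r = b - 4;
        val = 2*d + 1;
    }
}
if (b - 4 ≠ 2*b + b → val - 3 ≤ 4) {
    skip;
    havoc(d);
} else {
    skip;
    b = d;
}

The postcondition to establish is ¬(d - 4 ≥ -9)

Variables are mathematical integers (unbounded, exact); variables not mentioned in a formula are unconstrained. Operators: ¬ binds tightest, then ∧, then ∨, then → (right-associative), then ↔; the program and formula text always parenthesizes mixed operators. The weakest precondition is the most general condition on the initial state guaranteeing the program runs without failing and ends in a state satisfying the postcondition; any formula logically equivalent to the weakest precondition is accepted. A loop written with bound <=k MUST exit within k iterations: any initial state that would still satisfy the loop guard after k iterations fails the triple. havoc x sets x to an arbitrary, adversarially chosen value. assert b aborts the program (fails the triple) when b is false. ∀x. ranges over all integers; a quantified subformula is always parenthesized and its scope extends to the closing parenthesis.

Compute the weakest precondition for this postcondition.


Working backward. After the program, the postcondition ¬(d - 4 ≥ -9) must hold; in canonical form it is ¬(d ≥ -5).
Then branch requires ∀d_1. (¬(d_1 ≥ -5)); else branch requires ¬(d ≥ -5).
Before the if: ((2*b ≠ -4 → val ≤ 7) → (∀d_1. (¬(d_1 ≥ -5)))) ∧ ((¬(2*b ≠ -4 → val ≤ 7)) → (¬(d ≥ -5)))
Before the loop (bound <=1), unroll the exhaustion recursion (WP_0 = exit-now case; WP_j = one more guarded iteration, up to j = 1):
  WP_0: (¬(3*val > b - 3)) ∧ ((2*b ≠ -4 → val ≤ 7) → (∀d_1. (¬(d_1 ≥ -5)))) ∧ ((¬(2*b ≠ -4 → val ≤ 7)) → (¬(d ≥ -5)))
  WP_1: (3*val > b - 3 → (∀val_1. (((¬(3*b ≥ 12)) → ((2*r + 3*val_1 ≥ 6 ↔ r = d + 11) ∧ (¬(3*val_1 > b - 3)) ∧ ((2*b ≠ -4 → val_1 ≤ 7) → (∀d_1. (¬(d_1 ≥ -5)))) ∧ ((¬(2*b ≠ -4 → val_1 ≤ 7)) → (¬(d ≥ -5))))) ∧ (3*b ≥ 12 → ((¬(6*d > b - 6)) ∧ ((2*b ≠ -4 → 2*d ≤ 6) → (∀d_1. (¬(d_1 ≥ -5)))) ∧ ((¬(2*b ≠ -4 → 2*d ≤ 6)) → (¬(d ≥ -5)))))))) ∧ ((¬(3*val > b - 3)) → (((2*b ≠ -4 → val ≤ 7) → (∀d_1. (¬(d_1 ≥ -5)))) ∧ ((¬(2*b ≠ -4 → val ≤ 7)) → (¬(d ≥ -5)))))
So before the loop: (3*val > b - 3 → (∀val_1. (((¬(3*b ≥ 12)) → ((2*r + 3*val_1 ≥ 6 ↔ r = d + 11) ∧ (¬(3*val_1 > b - 3)) ∧ ((2*b ≠ -4 → val_1 ≤ 7) → (∀d_1. (¬(d_1 ≥ -5)))) ∧ ((¬(2*b ≠ -4 → val_1 ≤ 7)) → (¬(d ≥ -5))))) ∧ (3*b ≥ 12 → ((¬(6*d > b - 6)) ∧ ((2*b ≠ -4 → 2*d ≤ 6) → (∀d_1. (¬(d_1 ≥ -5)))) ∧ ((¬(2*b ≠ -4 → 2*d ≤ 6)) → (¬(d ≥ -5)))))))) ∧ ((¬(3*val > b - 3)) → (((2*b ≠ -4 → val ≤ 7) → (∀d_1. (¬(d_1 ≥ -5)))) ∧ ((¬(2*b ≠ -4 → val ≤ 7)) → (¬(d ≥ -5)))))
Answer: WP = (3*val > b - 3 → (∀val_1. (((¬(3*b ≥ 12)) → ((2*r + 3*val_1 ≥ 6 ↔ r = d + 11) ∧ (¬(3*val_1 > b - 3)) ∧ ((2*b ≠ -4 → val_1 ≤ 7) → (∀d_1. (¬(d_1 ≥ -5)))) ∧ ((¬(2*b ≠ -4 → val_1 ≤ 7)) → (¬(d ≥ -5))))) ∧ (3*b ≥ 12 → ((¬(6*d > b - 6)) ∧ ((2*b ≠ -4 → 2*d ≤ 6) → (∀d_1. (¬(d_1 ≥ -5)))) ∧ ((¬(2*b ≠ -4 → 2*d ≤ 6)) → (¬(d ≥ -5)))))))) ∧ ((¬(3*val > b - 3)) → (((2*b ≠ -4 → val ≤ 7) → (∀d_1. (¬(d_1 ≥ -5)))) ∧ ((¬(2*b ≠ -4 → val ≤ 7)) → (¬(d ≥ -5)))))


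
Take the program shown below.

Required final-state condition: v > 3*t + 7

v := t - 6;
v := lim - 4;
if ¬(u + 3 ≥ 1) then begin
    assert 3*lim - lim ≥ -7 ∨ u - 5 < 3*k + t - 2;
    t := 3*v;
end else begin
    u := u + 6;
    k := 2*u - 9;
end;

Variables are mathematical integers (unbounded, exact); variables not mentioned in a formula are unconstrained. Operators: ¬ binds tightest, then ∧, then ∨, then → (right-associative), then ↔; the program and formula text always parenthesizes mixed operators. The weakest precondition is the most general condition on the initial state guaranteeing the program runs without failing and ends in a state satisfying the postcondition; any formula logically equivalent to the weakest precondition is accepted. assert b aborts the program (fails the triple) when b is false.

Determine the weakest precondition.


Working backward. After the program, v > 3*t + 7 must hold.
Then branch requires (2*lim ≥ -7 ∨ u < 3*k + t + 3) ∧ 8*v < -7; else branch requires v > 3*t + 7.
Before the if: ((¬(u ≥ -2)) → ((2*lim ≥ -7 ∨ u < 3*k + t + 3) ∧ 8*v < -7)) ∧ (u ≥ -2 → v > 3*t + 7)
Before v := lim - 4: ((¬(u ≥ -2)) → ((2*lim ≥ -7 ∨ u < 3*k + t + 3) ∧ 8*lim < 25)) ∧ (u ≥ -2 → lim > 3*t + 11)
Before v := t - 6: ((¬(u ≥ -2)) → ((2*lim ≥ -7 ∨ u < 3*k + t + 3) ∧ 8*lim < 25)) ∧ (u ≥ -2 → lim > 3*t + 11)
Answer: WP = ((¬(u ≥ -2)) → ((2*lim ≥ -7 ∨ u < 3*k + t + 3) ∧ 8*lim < 25)) ∧ (u ≥ -2 → lim > 3*t + 11)


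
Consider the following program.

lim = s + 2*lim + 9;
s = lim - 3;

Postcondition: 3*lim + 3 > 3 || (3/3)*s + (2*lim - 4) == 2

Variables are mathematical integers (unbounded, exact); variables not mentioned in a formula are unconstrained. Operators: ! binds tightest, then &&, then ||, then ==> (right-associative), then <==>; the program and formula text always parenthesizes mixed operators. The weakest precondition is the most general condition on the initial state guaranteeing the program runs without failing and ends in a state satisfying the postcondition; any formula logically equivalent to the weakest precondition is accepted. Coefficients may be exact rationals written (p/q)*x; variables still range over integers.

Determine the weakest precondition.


Working backward. After the program, the postcondition 3*lim + 3 > 3 || (3/3)*s + (2*lim - 4) == 2 must hold; in canonical form it is 3*lim > 0 || 2*lim + s == 6.
Before s := lim - 3: 3*lim > 0 || 3*lim == 9
Before lim := s + 2*lim + 9: 6*lim + 3*s > -27 || 6*lim + 3*s == -18
Answer: WP = 6*lim + 3*s > -27 || 6*lim + 3*s == -18


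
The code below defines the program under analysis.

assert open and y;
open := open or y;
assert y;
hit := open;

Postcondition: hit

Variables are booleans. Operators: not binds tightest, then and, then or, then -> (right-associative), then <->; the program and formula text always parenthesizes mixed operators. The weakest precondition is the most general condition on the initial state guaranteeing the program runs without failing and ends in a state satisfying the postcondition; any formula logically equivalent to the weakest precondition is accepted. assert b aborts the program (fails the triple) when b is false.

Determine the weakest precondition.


Working backward. After the program, hit must hold.
Before hit := open: open
Before assert y: y and open
Before open := open or y: y and (open or y)
Before assert open and y: open and y and (open or y)
Answer: WP = open and y and (open or y)


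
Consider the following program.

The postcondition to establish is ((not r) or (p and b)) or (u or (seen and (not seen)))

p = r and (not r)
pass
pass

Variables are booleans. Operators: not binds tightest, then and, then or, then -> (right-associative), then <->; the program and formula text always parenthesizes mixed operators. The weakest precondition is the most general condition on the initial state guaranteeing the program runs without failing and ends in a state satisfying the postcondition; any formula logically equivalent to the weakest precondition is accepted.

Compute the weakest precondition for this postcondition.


Working backward. After the program, the postcondition ((not r) or (p and b)) or (u or (seen and (not seen))) must hold; in canonical form it is (not r) or (p and b) or u.
Before skip: (not r) or (p and b) or u
Before skip: (not r) or (p and b) or u
Before p := r and (not r): (not r) or u
Answer: WP = (not r) or u


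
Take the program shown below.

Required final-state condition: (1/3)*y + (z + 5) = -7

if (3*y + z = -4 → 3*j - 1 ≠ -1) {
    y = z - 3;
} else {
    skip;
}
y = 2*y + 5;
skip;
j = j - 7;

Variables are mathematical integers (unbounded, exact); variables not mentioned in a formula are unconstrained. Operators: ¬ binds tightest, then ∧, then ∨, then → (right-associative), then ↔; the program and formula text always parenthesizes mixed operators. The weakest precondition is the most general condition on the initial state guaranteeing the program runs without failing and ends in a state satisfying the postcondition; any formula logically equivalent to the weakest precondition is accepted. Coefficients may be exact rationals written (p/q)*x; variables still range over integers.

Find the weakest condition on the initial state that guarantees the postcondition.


Working backward. After the program, the postcondition (1/3)*y + (z + 5) = -7 must hold; in canonical form it is (1/3)*y + z = -12.
Before j := j - 7: (1/3)*y + z = -12
Before skip: (1/3)*y + z = -12
Before y := 2*y + 5: (2/3)*y + z = -41/3
Then branch requires (5/3)*z = -35/3; else branch requires (2/3)*y + z = -41/3.
Before the if: ((3*y + z = -4 → 3*j ≠ 0) → (5/3)*z = -35/3) ∧ ((¬(3*y + z = -4 → 3*j ≠ 0)) → (2/3)*y + z = -41/3)
Answer: WP = ((3*y + z = -4 → 3*j ≠ 0) → (5/3)*z = -35/3) ∧ ((¬(3*y + z = -4 → 3*j ≠ 0)) → (2/3)*y + z = -41/3)


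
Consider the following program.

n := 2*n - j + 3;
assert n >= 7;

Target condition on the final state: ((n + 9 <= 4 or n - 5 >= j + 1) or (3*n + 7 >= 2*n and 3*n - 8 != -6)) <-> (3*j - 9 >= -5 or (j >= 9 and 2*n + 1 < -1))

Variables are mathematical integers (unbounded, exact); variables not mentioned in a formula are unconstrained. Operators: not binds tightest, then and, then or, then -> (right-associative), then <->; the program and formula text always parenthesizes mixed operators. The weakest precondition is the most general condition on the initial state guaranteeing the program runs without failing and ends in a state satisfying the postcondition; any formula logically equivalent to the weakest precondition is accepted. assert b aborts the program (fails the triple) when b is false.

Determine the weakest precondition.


Working backward. After the program, the postcondition ((n + 9 <= 4 or n - 5 >= j + 1) or (3*n + 7 >= 2*n and 3*n - 8 != -6)) <-> (3*j - 9 >= -5 or (j >= 9 and 2*n + 1 < -1)) must hold; in canonical form it is (n <= -5 or n >= j + 6 or (n >= -7 and 3*n != 2)) <-> (3*j >= 4 or (j >= 9 and 2*n < -2)).
Before assert n >= 7: n >= 7 and ((n <= -5 or n >= j + 6 or (n >= -7 and 3*n != 2)) <-> (3*j >= 4 or (j >= 9 and 2*n < -2)))
Before n := 2*n - j + 3: 2*n >= j + 4 and ((2*n <= j - 8 or 2*n >= 2*j + 3 or (2*n >= j - 10 and 6*n != 3*j - 7)) <-> (3*j >= 4 or (j >= 9 and 4*n < 2*j - 8)))
Answer: WP = 2*n >= j + 4 and ((2*n <= j - 8 or 2*n >= 2*j + 3 or (2*n >= j - 10 and 6*n != 3*j - 7)) <-> (3*j >= 4 or (j >= 9 and 4*n < 2*j - 8)))


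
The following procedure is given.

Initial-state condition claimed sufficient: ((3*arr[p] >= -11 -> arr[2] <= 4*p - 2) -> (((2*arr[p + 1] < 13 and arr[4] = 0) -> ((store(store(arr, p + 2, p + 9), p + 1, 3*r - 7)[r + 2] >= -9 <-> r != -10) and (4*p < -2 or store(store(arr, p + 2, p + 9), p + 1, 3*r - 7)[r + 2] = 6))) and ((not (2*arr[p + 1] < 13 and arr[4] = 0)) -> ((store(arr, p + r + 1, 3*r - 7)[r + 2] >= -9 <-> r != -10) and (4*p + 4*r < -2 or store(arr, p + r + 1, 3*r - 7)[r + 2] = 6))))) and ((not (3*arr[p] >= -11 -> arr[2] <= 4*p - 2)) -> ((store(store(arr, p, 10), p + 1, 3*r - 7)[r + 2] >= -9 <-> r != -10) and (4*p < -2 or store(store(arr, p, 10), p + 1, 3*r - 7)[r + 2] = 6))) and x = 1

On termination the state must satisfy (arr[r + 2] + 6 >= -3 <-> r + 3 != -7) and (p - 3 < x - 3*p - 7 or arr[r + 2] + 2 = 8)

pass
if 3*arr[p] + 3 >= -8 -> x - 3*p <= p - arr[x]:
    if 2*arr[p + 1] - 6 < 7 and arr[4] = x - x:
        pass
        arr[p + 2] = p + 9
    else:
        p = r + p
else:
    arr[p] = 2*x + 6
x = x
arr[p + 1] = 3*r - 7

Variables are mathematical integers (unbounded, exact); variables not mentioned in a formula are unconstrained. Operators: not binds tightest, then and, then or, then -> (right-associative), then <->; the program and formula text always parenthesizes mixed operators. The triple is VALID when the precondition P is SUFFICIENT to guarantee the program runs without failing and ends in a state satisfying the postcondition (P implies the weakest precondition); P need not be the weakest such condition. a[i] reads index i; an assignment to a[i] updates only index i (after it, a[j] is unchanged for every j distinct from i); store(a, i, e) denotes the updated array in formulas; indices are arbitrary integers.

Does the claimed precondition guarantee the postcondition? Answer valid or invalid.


Working backward. After the program, the postcondition (arr[r + 2] + 6 >= -3 <-> r + 3 != -7) and (p - 3 < x - 3*p - 7 or arr[r + 2] + 2 = 8) must hold; in canonical form it is (arr[r + 2] >= -9 <-> r != -10) and (4*p < x - 4 or arr[r + 2] = 6).
Before arr[p + 1] := 3*r - 7: (store(arr, p + 1, 3*r - 7)[r + 2] >= -9 <-> r != -10) and (4*p < x - 4 or store(arr, p + 1, 3*r - 7)[r + 2] = 6)
Before x := x: (store(arr, p + 1, 3*r - 7)[r + 2] >= -9 <-> r != -10) and (4*p < x - 4 or store(arr, p + 1, 3*r - 7)[r + 2] = 6)
Then branch requires ((2*arr[p + 1] < 13 and arr[4] = 0) -> ((store(store(arr, p + 2, p + 9), p + 1, 3*r - 7)[r + 2] >= -9 <-> r != -10) and (4*p < x - 4 or store(store(arr, p + 2, p + 9), p + 1, 3*r - 7)[r + 2] = 6))) and ((not (2*arr[p + 1] < 13 and arr[4] = 0)) -> ((store(arr, p + r + 1, 3*r - 7)[r + 2] >= -9 <-> r != -10) and (4*p + 4*r < x - 4 or store(arr, p + r + 1, 3*r - 7)[r + 2] = 6))); else branch requires (store(store(arr, p, 2*x + 6), p + 1, 3*r - 7)[r + 2] >= -9 <-> r != -10) and (4*p < x - 4 or store(store(arr, p, 2*x + 6), p + 1, 3*r - 7)[r + 2] = 6).
Before the if: ((3*arr[p] >= -11 -> arr[x] + x <= 4*p) -> (((2*arr[p + 1] < 13 and arr[4] = 0) -> ((store(store(arr, p + 2, p + 9), p + 1, 3*r - 7)[r + 2] >= -9 <-> r != -10) and (4*p < x - 4 or store(store(arr, p + 2, p + 9), p + 1, 3*r - 7)[r + 2] = 6))) and ((not (2*arr[p + 1] < 13 and arr[4] = 0)) -> ((store(arr, p + r + 1, 3*r - 7)[r + 2] >= -9 <-> r != -10) and (4*p + 4*r < x - 4 or store(arr, p + r + 1, 3*r - 7)[r + 2] = 6))))) and ((not (3*arr[p] >= -11 -> arr[x] + x <= 4*p)) -> ((store(store(arr, p, 2*x + 6), p + 1, 3*r - 7)[r + 2] >= -9 <-> r != -10) and (4*p < x - 4 or store(store(arr, p, 2*x + 6), p + 1, 3*r - 7)[r + 2] = 6)))
Before skip: ((3*arr[p] >= -11 -> arr[x] + x <= 4*p) -> (((2*arr[p + 1] < 13 and arr[4] = 0) -> ((store(store(arr, p + 2, p + 9), p + 1, 3*r - 7)[r + 2] >= -9 <-> r != -10) and (4*p < x - 4 or store(store(arr, p + 2, p + 9), p + 1, 3*r - 7)[r + 2] = 6))) and ((not (2*arr[p + 1] < 13 and arr[4] = 0)) -> ((store(arr, p + r + 1, 3*r - 7)[r + 2] >= -9 <-> r != -10) and (4*p + 4*r < x - 4 or store(arr, p + r + 1, 3*r - 7)[r + 2] = 6))))) and ((not (3*arr[p] >= -11 -> arr[x] + x <= 4*p)) -> ((store(store(arr, p, 2*x + 6), p + 1, 3*r - 7)[r + 2] >= -9 <-> r != -10) and (4*p < x - 4 or store(store(arr, p, 2*x + 6), p + 1, 3*r - 7)[r + 2] = 6)))
The weakest precondition is ((3*arr[p] >= -11 -> arr[x] + x <= 4*p) -> (((2*arr[p + 1] < 13 and arr[4] = 0) -> ((store(store(arr, p + 2, p + 9), p + 1, 3*r - 7)[r + 2] >= -9 <-> r != -10) and (4*p < x - 4 or store(store(arr, p + 2, p + 9), p + 1, 3*r - 7)[r + 2] = 6))) and ((not (2*arr[p + 1] < 13 and arr[4] = 0)) -> ((store(arr, p + r + 1, 3*r - 7)[r + 2] >= -9 <-> r != -10) and (4*p + 4*r < x - 4 or store(arr, p + r + 1, 3*r - 7)[r + 2] = 6))))) and ((not (3*arr[p] >= -11 -> arr[x] + x <= 4*p)) -> ((store(store(arr, p, 2*x + 6), p + 1, 3*r - 7)[r + 2] >= -9 <-> r != -10) and (4*p < x - 4 or store(store(arr, p, 2*x + 6), p + 1, 3*r - 7)[r + 2] = 6))).
Check whether ((3*arr[p] >= -11 -> arr[2] <= 4*p - 2) -> (((2*arr[p + 1] < 13 and arr[4] = 0) -> ((store(store(arr, p + 2, p + 9), p + 1, 3*r - 7)[r + 2] >= -9 <-> r != -10) and (4*p < -2 or store(store(arr, p + 2, p + 9), p + 1, 3*r - 7)[r + 2] = 6))) and ((not (2*arr[p + 1] < 13 and arr[4] = 0)) -> ((store(arr, p + r + 1, 3*r - 7)[r + 2] >= -9 <-> r != -10) and (4*p + 4*r < -2 or store(arr, p + r + 1, 3*r - 7)[r + 2] = 6))))) and ((not (3*arr[p] >= -11 -> arr[2] <= 4*p - 2)) -> ((store(store(arr, p, 10), p + 1, 3*r - 7)[r + 2] >= -9 <-> r != -10) and (4*p < -2 or store(store(arr, p, 10), p + 1, 3*r - 7)[r + 2] = 6))) and x = 1 implies it.
Countermodel: at the initial state arr = {[1] = 3, [2] = 6714, [3] = 5, [4] = 12, [32442] = 6, elsewhere 5}, p = 1, r = 32440, x = 1, the precondition holds but the weakest precondition fails.
Answer: invalid


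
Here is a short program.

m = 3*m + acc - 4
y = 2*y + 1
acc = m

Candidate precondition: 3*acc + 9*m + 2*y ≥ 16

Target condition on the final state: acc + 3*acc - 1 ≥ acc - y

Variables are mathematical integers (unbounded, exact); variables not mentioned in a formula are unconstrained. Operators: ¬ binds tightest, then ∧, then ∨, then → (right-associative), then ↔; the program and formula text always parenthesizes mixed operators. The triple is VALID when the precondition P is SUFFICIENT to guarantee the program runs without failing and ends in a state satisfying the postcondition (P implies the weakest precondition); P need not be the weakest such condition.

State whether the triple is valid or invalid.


Working backward. After the program, the postcondition acc + 3*acc - 1 ≥ acc - y must hold; in canonical form it is 3*acc + y ≥ 1.
Before acc := m: 3*m + y ≥ 1
Before y := 2*y + 1: 3*m + 2*y ≥ 0
Before m := 3*m + acc - 4: 3*acc + 9*m + 2*y ≥ 12
The weakest precondition is 3*acc + 9*m + 2*y ≥ 12.
Check whether 3*acc + 9*m + 2*y ≥ 16 implies it.
Every state satisfying the precondition satisfies the weakest precondition: the implication holds.
Answer: valid


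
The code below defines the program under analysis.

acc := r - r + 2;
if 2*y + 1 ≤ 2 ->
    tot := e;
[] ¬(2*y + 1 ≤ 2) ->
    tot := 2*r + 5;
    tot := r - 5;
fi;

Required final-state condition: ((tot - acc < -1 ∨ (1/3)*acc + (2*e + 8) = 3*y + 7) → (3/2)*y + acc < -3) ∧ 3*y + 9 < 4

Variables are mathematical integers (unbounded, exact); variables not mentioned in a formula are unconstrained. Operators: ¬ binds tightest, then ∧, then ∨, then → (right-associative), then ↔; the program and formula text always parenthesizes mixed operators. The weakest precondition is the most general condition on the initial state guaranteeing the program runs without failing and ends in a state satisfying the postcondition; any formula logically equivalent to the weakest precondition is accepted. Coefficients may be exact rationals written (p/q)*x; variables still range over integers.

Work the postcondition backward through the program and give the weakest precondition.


Working backward. After the program, the postcondition ((tot - acc < -1 ∨ (1/3)*acc + (2*e + 8) = 3*y + 7) → (3/2)*y + acc < -3) ∧ 3*y + 9 < 4 must hold; in canonical form it is ((tot < acc - 1 ∨ (1/3)*acc + 2*e = 3*y - 1) → acc + (3/2)*y < -3) ∧ 3*y < -5.
Then branch requires ((e < acc - 1 ∨ (1/3)*acc + 2*e = 3*y - 1) → acc + (3/2)*y < -3) ∧ 3*y < -5; else branch requires ((r < acc + 4 ∨ (1/3)*acc + 2*e = 3*y - 1) → acc + (3/2)*y < -3) ∧ 3*y < -5.
Before the if: (2*y ≤ 1 → (((e < acc - 1 ∨ (1/3)*acc + 2*e = 3*y - 1) → acc + (3/2)*y < -3) ∧ 3*y < -5)) ∧ ((¬(2*y ≤ 1)) → (((r < acc + 4 ∨ (1/3)*acc + 2*e = 3*y - 1) → acc + (3/2)*y < -3) ∧ 3*y < -5))
Before acc := r - r + 2: (2*y ≤ 1 → (((e < 1 ∨ 2*e = 3*y - 5/3) → (3/2)*y < -5) ∧ 3*y < -5)) ∧ ((¬(2*y ≤ 1)) → (((r < 6 ∨ 2*e = 3*y - 5/3) → (3/2)*y < -5) ∧ 3*y < -5))
Answer: WP = (2*y ≤ 1 → (((e < 1 ∨ 2*e = 3*y - 5/3) → (3/2)*y < -5) ∧ 3*y < -5)) ∧ ((¬(2*y ≤ 1)) → (((r < 6 ∨ 2*e = 3*y - 5/3) → (3/2)*y < -5) ∧ 3*y < -5))


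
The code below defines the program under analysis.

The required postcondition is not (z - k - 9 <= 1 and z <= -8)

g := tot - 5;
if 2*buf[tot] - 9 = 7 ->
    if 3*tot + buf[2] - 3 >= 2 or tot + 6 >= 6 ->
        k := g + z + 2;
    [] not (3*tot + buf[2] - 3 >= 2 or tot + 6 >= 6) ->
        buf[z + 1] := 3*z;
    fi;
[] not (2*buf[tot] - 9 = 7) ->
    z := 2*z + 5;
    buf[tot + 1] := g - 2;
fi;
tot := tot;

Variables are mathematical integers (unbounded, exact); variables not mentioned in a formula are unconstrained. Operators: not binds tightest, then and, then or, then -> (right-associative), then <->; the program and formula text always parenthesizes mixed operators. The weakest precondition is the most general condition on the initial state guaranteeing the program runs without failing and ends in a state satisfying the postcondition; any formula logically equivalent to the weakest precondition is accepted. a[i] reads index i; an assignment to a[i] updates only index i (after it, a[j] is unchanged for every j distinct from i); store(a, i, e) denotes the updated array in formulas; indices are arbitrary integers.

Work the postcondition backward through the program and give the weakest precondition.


Working backward. After the program, the postcondition not (z - k - 9 <= 1 and z <= -8) must hold; in canonical form it is not (z <= k + 10 and z <= -8).
Before tot := tot: not (z <= k + 10 and z <= -8)
Then branch requires ((buf[2] + 3*tot >= 5 or tot >= 0) -> (not (g >= -12 and z <= -8))) and ((not (buf[2] + 3*tot >= 5 or tot >= 0)) -> (not (z <= k + 10 and z <= -8))); else branch requires not (2*z <= k + 5 and 2*z <= -13).
Before the if: (2*buf[tot] = 16 -> (((buf[2] + 3*tot >= 5 or tot >= 0) -> (not (g >= -12 and z <= -8))) and ((not (buf[2] + 3*tot >= 5 or tot >= 0)) -> (not (z <= k + 10 and z <= -8))))) and ((not (2*buf[tot] = 16)) -> (not (2*z <= k + 5 and 2*z <= -13)))
Before g := tot - 5: (2*buf[tot] = 16 -> (((buf[2] + 3*tot >= 5 or tot >= 0) -> (not (tot >= -7 and z <= -8))) and ((not (buf[2] + 3*tot >= 5 or tot >= 0)) -> (not (z <= k + 10 and z <= -8))))) and ((not (2*buf[tot] = 16)) -> (not (2*z <= k + 5 and 2*z <= -13)))
Answer: WP = (2*buf[tot] = 16 -> (((buf[2] + 3*tot >= 5 or tot >= 0) -> (not (tot >= -7 and z <= -8))) and ((not (buf[2] + 3*tot >= 5 or tot >= 0)) -> (not (z <= k + 10 and z <= -8))))) and ((not (2*buf[tot] = 16)) -> (not (2*z <= k + 5 and 2*z <= -13)))


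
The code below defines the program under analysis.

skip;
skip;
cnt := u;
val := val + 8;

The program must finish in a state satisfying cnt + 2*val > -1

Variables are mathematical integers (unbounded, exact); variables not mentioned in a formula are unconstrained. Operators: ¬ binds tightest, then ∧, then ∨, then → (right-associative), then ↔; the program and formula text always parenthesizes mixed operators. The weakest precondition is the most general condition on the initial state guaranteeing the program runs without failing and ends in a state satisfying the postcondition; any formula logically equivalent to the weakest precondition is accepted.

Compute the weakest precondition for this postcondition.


Working backward. After the program, cnt + 2*val > -1 must hold.
Before val := val + 8: cnt + 2*val > -17
Before cnt := u: u + 2*val > -17
Before skip: u + 2*val > -17
Before skip: u + 2*val > -17
Answer: WP = u + 2*val > -17
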